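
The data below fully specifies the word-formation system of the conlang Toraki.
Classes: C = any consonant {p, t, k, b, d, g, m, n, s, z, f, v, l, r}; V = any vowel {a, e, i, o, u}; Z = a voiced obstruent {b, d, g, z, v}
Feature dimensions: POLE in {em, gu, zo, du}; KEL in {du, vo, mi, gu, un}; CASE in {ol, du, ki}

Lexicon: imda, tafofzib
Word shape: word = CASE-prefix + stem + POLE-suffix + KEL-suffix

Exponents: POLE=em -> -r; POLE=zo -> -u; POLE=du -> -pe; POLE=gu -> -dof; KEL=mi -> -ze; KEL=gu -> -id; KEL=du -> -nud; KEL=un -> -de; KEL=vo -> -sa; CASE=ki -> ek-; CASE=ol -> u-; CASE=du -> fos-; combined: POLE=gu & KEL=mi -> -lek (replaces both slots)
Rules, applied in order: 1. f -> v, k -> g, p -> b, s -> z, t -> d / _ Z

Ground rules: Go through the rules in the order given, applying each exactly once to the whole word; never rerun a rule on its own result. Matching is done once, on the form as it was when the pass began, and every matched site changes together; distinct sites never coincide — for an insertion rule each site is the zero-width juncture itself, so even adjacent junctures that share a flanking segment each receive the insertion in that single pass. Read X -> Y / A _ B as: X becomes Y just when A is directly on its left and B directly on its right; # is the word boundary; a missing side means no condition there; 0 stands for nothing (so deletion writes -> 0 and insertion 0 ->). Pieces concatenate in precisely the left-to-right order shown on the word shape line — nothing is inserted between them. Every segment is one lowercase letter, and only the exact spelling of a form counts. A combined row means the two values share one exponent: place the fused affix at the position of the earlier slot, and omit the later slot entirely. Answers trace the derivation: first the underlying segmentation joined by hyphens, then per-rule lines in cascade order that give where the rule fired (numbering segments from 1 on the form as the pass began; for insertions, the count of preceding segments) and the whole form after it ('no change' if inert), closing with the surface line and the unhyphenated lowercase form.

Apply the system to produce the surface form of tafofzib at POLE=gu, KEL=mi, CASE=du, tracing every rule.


underlying: fos-tafofzib-lek
1. f -> v, k -> g, p -> b, s -> z, t -> d / _ Z: fires at position(s) 8: fostafovziblek
surface: fostafovziblek


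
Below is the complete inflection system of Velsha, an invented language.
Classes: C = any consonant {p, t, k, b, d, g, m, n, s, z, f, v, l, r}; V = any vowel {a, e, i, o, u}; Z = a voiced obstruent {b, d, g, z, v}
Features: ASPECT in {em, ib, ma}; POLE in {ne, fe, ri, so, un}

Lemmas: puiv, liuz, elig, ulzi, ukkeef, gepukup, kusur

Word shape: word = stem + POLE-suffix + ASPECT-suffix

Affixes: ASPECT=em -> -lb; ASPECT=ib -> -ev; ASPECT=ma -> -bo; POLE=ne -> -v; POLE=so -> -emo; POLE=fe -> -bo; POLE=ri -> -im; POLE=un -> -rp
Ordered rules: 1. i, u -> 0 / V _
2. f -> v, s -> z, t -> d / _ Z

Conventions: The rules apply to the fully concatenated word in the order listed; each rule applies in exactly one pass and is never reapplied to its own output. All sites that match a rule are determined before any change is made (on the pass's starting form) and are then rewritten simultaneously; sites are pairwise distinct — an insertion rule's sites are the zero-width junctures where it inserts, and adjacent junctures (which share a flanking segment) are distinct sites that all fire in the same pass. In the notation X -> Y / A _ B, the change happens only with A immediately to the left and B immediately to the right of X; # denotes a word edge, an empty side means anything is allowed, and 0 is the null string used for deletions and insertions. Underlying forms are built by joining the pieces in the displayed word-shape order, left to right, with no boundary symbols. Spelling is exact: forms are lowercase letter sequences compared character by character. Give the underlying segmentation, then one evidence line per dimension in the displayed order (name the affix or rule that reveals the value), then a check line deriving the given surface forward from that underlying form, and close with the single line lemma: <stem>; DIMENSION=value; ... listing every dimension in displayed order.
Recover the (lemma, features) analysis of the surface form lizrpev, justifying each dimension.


underlying: liuz-rp-ev
ASPECT=ib - signalled by the affix -ev
POLE=un - signalled by the affix -rp
check: liuzrpev -> lizrpev -> lizrpev
lemma: liuz; ASPECT=ib; POLE=un


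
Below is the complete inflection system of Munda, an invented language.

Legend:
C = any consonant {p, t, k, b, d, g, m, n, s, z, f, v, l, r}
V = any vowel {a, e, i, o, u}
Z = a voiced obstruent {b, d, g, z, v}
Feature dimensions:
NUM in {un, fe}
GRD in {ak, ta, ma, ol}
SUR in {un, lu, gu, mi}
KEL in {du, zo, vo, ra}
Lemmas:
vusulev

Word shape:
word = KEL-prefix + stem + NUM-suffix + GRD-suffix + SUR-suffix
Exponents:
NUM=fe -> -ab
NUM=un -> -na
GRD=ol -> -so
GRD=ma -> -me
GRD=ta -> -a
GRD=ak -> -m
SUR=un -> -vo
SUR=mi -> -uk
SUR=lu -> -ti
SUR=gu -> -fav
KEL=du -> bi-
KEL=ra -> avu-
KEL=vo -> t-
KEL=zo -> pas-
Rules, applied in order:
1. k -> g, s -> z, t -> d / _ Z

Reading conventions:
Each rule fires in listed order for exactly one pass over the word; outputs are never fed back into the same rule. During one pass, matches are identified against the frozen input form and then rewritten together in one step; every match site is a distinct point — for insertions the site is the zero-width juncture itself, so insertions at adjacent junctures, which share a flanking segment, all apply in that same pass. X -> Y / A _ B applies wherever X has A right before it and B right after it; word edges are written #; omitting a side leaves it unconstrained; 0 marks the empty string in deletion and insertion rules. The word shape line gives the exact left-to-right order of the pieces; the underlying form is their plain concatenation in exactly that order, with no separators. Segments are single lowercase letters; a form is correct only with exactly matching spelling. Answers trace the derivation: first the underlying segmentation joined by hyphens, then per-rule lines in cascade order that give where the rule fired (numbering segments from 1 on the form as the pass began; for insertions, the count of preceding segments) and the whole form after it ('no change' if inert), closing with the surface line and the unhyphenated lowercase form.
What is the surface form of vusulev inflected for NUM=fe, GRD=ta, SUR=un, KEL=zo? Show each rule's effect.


underlying: pas-vusulev-ab-a-vo
1. k -> g, s -> z, t -> d / _ Z: fires at position(s) 3: pazvusulevabavo
surface: pazvusulevabavo


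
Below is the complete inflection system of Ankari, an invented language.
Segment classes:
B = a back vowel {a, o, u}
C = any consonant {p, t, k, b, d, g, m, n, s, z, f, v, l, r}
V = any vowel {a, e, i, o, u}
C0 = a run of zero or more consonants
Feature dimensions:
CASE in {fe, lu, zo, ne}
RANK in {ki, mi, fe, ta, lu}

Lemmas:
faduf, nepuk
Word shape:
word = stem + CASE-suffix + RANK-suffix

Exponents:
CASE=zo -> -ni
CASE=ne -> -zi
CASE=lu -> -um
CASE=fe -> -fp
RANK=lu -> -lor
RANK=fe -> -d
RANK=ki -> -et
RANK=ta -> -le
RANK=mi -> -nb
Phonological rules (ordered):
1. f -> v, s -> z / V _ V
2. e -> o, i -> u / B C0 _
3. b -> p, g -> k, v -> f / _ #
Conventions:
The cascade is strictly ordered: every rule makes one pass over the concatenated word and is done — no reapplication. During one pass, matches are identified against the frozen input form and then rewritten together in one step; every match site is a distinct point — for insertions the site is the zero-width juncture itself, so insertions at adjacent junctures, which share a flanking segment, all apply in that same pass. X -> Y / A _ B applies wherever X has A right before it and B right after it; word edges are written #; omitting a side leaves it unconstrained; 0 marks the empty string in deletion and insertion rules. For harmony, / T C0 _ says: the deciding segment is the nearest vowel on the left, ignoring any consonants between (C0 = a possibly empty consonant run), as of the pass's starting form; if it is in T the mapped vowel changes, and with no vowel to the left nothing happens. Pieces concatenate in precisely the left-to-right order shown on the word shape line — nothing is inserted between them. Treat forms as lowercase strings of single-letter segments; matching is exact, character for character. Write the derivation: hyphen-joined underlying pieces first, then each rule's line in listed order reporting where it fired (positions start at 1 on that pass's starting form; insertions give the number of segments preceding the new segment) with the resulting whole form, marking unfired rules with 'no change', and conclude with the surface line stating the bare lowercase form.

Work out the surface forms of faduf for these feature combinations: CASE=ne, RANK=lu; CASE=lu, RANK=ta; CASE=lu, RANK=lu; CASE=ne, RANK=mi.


cell CASE=ne, RANK=lu:
underlying: faduf-zi-lor
1. f -> v, s -> z / V _ V: no change
2. e -> o, i -> u / B C0 _: fires at position(s) 7: fadufzulor
3. b -> p, g -> k, v -> f / _ #: no change
surface: fadufzulor

cell CASE=lu, RANK=ta:
underlying: faduf-um-le
1. f -> v, s -> z / V _ V: fires at position(s) 5: faduvumle
2. e -> o, i -> u / B C0 _: fires at position(s) 9: faduvumlo
3. b -> p, g -> k, v -> f / _ #: no change
surface: faduvumlo

cell CASE=lu, RANK=lu:
underlying: faduf-um-lor
1. f -> v, s -> z / V _ V: fires at position(s) 5: faduvumlor
2. e -> o, i -> u / B C0 _: no change
3. b -> p, g -> k, v -> f / _ #: no change
surface: faduvumlor

cell CASE=ne, RANK=mi:
underlying: faduf-zi-nb
1. f -> v, s -> z / V _ V: no change
2. e -> o, i -> u / B C0 _: fires at position(s) 7: fadufzunb
3. b -> p, g -> k, v -> f / _ #: fires at position(s) 9: fadufzunp
surface: fadufzunp


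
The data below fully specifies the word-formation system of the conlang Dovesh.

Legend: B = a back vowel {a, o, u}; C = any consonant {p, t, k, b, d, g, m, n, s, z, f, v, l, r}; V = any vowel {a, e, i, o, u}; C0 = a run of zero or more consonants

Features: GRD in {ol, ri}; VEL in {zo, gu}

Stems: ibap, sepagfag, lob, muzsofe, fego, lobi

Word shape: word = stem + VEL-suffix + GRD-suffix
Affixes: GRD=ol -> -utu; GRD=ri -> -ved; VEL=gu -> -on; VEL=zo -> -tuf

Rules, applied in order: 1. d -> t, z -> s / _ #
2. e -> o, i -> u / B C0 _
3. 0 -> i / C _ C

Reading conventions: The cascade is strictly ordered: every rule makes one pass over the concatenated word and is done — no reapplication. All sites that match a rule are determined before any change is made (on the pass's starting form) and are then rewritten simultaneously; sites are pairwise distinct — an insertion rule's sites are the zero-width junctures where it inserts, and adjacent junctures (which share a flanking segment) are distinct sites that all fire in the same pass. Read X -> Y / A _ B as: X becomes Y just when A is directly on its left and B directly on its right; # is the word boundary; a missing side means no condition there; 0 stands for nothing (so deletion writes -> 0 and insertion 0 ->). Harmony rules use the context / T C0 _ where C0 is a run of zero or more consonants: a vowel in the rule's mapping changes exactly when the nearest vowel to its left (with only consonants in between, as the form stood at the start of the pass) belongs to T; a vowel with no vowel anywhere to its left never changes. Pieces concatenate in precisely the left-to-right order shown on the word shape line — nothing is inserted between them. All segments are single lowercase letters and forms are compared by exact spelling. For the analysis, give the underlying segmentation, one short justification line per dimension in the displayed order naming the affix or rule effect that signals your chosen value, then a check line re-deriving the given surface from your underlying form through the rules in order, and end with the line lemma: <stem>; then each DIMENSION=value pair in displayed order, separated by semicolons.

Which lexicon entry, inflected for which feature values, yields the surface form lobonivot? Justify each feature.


underlying: lob-on-ved
GRD=ri - signalled by the affix -ved
VEL=gu - signalled by the affix -on
check: lobonved -> lobonvet -> lobonvot -> lobonivot
lemma: lob; GRD=ri; VEL=gu


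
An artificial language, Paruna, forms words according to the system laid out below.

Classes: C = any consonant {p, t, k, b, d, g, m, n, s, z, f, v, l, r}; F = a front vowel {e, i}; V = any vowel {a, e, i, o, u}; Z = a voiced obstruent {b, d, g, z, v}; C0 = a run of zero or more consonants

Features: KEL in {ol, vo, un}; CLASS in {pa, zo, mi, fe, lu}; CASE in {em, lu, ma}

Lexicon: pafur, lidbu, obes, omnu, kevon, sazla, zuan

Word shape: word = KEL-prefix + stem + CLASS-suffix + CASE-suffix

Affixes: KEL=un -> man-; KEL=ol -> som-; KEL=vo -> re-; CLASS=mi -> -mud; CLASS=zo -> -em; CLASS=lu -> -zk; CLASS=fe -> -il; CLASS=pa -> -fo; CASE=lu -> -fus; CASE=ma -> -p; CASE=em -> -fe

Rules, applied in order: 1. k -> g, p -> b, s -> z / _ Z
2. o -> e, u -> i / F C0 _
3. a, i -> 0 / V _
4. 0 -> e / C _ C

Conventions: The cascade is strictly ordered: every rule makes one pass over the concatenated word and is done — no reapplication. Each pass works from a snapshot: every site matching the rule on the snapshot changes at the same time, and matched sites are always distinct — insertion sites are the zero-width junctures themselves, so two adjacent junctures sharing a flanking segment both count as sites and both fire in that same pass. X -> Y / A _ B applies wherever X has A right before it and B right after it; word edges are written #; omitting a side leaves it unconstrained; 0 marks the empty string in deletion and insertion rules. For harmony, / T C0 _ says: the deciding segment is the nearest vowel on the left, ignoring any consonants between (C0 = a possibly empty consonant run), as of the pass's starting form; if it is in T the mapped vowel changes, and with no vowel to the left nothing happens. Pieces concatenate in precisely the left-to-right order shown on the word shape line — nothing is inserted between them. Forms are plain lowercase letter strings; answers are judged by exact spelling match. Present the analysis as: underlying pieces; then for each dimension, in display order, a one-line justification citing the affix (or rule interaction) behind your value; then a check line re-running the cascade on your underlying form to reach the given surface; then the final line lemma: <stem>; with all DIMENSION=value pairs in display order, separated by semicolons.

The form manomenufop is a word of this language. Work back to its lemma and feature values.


underlying: man-omnu-fo-p
KEL=un - signalled by the affix man-
CLASS=pa - signalled by the affix -fo
CASE=ma - signalled by the affix -p
check: manomnufop -> manomnufop -> manomnufop -> manomnufop -> manomenufop
lemma: omnu; KEL=un; CLASS=pa; CASE=ma


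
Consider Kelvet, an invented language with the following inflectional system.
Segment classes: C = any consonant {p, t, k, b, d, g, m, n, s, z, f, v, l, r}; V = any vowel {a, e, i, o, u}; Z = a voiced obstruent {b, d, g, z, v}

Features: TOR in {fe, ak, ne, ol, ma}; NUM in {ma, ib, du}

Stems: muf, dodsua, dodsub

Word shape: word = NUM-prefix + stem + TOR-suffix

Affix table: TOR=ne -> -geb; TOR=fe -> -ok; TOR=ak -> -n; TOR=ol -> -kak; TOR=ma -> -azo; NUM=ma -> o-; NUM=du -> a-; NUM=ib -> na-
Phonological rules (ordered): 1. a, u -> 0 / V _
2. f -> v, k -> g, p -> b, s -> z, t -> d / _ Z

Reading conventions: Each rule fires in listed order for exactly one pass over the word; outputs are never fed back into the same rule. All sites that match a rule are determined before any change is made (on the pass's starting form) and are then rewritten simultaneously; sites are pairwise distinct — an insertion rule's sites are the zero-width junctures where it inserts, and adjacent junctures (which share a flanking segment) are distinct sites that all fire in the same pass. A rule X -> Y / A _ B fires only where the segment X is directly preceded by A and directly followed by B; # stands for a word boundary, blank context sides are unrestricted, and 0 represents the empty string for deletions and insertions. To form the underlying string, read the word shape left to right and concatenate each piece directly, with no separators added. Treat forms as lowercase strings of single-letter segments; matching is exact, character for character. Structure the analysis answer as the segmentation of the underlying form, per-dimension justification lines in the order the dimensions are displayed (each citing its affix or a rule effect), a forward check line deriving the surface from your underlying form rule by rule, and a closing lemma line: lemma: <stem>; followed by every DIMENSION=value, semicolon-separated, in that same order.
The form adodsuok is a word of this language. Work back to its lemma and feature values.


underlying: a-dodsua-ok
TOR=fe - signalled by the affix -ok
NUM=du - signalled by the affix a-
check: adodsuaok -> adodsuok -> adodsuok
lemma: dodsua; TOR=fe; NUM=du


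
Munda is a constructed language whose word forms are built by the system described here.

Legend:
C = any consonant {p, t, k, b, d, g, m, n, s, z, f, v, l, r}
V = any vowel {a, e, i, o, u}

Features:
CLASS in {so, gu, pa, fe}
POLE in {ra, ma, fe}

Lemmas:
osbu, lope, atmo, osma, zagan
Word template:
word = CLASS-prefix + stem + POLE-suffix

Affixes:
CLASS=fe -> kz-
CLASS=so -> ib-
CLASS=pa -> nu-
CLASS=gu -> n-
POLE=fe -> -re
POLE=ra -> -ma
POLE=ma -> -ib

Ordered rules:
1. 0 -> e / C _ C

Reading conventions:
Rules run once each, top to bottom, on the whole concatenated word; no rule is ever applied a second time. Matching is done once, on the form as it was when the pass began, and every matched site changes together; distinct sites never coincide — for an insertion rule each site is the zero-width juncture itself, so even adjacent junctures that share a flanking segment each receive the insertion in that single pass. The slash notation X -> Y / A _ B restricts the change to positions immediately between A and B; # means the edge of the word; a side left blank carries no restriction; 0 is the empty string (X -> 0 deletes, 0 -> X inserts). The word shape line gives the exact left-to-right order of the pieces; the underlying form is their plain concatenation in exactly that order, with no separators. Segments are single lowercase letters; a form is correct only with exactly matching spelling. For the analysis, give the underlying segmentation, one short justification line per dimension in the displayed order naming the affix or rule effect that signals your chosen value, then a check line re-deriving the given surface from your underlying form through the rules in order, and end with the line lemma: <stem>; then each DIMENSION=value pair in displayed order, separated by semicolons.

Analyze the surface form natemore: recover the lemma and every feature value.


underlying: n-atmo-re
CLASS=gu - signalled by the affix n-
POLE=fe - signalled by the affix -re
check: natmore -> natemore
lemma: atmo; CLASS=gu; POLE=fe


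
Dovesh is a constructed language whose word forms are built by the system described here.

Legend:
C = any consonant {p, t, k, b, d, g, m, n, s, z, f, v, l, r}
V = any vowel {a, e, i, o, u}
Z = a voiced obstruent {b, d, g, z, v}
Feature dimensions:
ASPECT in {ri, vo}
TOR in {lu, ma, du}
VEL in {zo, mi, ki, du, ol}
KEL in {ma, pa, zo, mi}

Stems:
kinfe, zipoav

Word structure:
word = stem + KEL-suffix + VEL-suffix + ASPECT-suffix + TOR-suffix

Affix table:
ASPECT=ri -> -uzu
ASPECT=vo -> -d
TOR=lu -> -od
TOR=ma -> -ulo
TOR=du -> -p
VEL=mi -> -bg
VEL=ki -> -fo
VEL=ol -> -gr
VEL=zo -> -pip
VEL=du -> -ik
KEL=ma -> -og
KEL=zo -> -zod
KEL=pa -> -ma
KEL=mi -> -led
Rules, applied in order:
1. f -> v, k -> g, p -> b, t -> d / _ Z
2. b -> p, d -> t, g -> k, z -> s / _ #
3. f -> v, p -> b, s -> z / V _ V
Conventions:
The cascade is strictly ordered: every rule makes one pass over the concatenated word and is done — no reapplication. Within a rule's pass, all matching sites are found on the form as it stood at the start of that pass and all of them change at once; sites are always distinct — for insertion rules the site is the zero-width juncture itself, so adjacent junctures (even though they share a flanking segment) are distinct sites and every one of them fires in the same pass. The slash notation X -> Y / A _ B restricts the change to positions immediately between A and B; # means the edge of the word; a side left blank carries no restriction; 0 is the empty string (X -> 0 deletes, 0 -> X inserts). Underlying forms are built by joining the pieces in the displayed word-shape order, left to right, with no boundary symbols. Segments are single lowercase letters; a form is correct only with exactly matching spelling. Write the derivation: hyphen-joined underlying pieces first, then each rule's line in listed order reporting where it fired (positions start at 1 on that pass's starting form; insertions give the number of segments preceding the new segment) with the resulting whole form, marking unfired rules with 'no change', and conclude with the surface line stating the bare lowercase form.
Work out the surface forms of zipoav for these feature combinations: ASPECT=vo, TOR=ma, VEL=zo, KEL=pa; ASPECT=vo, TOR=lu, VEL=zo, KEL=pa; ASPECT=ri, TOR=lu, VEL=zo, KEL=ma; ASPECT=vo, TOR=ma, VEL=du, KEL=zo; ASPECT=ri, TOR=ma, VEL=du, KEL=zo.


cell ASPECT=vo, TOR=ma, VEL=zo, KEL=pa:
underlying: zipoav-ma-pip-d-ulo
1. f -> v, k -> g, p -> b, t -> d / _ Z: fires at position(s) 11: zipoavmapibdulo
2. b -> p, d -> t, g -> k, z -> s / _ #: no change
3. f -> v, p -> b, s -> z / V _ V: fires at position(s) 3, 9: ziboavmabibdulo
surface: ziboavmabibdulo

cell ASPECT=vo, TOR=lu, VEL=zo, KEL=pa:
underlying: zipoav-ma-pip-d-od
1. f -> v, k -> g, p -> b, t -> d / _ Z: fires at position(s) 11: zipoavmapibdod
2. b -> p, d -> t, g -> k, z -> s / _ #: fires at position(s) 14: zipoavmapibdot
3. f -> v, p -> b, s -> z / V _ V: fires at position(s) 3, 9: ziboavmabibdot
surface: ziboavmabibdot

cell ASPECT=ri, TOR=lu, VEL=zo, KEL=ma:
underlying: zipoav-og-pip-uzu-od
1. f -> v, k -> g, p -> b, t -> d / _ Z: no change
2. b -> p, d -> t, g -> k, z -> s / _ #: fires at position(s) 16: zipoavogpipuzuot
3. f -> v, p -> b, s -> z / V _ V: fires at position(s) 3, 11: ziboavogpibuzuot
surface: ziboavogpibuzuot

cell ASPECT=vo, TOR=ma, VEL=du, KEL=zo:
underlying: zipoav-zod-ik-d-ulo
1. f -> v, k -> g, p -> b, t -> d / _ Z: fires at position(s) 11: zipoavzodigdulo
2. b -> p, d -> t, g -> k, z -> s / _ #: no change
3. f -> v, p -> b, s -> z / V _ V: fires at position(s) 3: ziboavzodigdulo
surface: ziboavzodigdulo

cell ASPECT=ri, TOR=ma, VEL=du, KEL=zo:
underlying: zipoav-zod-ik-uzu-ulo
1. f -> v, k -> g, p -> b, t -> d / _ Z: no change
2. b -> p, d -> t, g -> k, z -> s / _ #: no change
3. f -> v, p -> b, s -> z / V _ V: fires at position(s) 3: ziboavzodikuzuulo
surface: ziboavzodikuzuulo


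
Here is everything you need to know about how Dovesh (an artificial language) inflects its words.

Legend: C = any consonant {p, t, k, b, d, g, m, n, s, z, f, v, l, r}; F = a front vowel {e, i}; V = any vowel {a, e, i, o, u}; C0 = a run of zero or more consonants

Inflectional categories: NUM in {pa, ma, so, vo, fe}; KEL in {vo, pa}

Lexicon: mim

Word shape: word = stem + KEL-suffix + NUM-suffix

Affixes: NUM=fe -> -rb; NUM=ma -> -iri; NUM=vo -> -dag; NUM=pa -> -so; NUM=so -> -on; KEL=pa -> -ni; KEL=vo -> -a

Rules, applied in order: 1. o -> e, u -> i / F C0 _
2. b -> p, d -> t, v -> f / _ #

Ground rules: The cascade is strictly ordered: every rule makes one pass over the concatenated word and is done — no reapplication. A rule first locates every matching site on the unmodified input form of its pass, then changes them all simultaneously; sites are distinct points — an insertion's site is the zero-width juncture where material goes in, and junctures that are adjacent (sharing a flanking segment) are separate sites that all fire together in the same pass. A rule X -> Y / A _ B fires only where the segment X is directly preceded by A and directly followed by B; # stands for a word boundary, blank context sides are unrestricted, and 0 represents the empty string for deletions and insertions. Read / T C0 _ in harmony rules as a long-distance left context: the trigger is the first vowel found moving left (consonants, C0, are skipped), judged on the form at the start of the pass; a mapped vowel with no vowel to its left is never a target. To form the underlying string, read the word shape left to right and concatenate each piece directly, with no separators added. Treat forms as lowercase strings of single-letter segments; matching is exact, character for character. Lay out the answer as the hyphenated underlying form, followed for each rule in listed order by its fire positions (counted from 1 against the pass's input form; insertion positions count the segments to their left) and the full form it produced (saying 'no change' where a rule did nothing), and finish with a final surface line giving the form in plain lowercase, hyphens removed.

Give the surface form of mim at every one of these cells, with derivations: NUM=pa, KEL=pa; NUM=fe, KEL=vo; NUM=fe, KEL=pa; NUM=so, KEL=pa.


cell NUM=pa, KEL=pa:
underlying: mim-ni-so
1. o -> e, u -> i / F C0 _: fires at position(s) 7: mimnise
2. b -> p, d -> t, v -> f / _ #: no change
surface: mimnise

cell NUM=fe, KEL=vo:
underlying: mim-a-rb
1. o -> e, u -> i / F C0 _: no change
2. b -> p, d -> t, v -> f / _ #: fires at position(s) 6: mimarp
surface: mimarp

cell NUM=fe, KEL=pa:
underlying: mim-ni-rb
1. o -> e, u -> i / F C0 _: no change
2. b -> p, d -> t, v -> f / _ #: fires at position(s) 7: mimnirp
surface: mimnirp

cell NUM=so, KEL=pa:
underlying: mim-ni-on
1. o -> e, u -> i / F C0 _: fires at position(s) 6: mimnien
2. b -> p, d -> t, v -> f / _ #: no change
surface: mimnien


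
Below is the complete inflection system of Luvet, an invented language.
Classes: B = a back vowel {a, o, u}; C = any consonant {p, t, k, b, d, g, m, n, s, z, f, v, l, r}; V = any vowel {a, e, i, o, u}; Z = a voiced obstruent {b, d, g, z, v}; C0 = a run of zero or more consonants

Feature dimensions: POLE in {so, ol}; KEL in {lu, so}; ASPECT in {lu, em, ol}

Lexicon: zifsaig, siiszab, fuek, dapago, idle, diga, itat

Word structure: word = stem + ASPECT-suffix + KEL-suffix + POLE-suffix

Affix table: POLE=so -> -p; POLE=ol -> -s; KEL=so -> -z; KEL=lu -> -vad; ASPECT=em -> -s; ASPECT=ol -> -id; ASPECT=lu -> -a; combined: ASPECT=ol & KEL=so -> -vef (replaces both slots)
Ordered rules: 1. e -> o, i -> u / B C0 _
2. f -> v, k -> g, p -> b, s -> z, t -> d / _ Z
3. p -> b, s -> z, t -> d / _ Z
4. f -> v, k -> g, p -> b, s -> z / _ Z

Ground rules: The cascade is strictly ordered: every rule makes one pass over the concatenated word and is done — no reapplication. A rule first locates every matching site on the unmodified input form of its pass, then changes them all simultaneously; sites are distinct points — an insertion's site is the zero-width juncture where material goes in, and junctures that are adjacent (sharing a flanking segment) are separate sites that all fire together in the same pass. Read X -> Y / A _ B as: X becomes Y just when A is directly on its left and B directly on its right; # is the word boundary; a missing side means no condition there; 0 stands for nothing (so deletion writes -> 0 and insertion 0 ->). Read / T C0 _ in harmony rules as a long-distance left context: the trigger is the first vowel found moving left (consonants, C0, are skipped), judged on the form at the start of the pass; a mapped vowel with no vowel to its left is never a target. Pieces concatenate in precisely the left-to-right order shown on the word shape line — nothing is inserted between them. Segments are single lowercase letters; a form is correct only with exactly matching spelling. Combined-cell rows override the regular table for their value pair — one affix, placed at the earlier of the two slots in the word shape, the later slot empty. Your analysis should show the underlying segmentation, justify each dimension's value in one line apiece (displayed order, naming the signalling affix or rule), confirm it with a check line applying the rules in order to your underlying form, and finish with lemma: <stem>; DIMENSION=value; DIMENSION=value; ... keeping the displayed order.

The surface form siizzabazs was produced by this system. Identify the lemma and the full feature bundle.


underlying: siiszab-a-z-s
POLE=ol - signalled by the affix -s
KEL=so - signalled by the affix -z
ASPECT=lu - signalled by the affix -a
check: siiszabazs -> siiszabazs -> siizzabazs -> siizzabazs -> siizzabazs
lemma: siiszab; POLE=ol; KEL=so; ASPECT=lu


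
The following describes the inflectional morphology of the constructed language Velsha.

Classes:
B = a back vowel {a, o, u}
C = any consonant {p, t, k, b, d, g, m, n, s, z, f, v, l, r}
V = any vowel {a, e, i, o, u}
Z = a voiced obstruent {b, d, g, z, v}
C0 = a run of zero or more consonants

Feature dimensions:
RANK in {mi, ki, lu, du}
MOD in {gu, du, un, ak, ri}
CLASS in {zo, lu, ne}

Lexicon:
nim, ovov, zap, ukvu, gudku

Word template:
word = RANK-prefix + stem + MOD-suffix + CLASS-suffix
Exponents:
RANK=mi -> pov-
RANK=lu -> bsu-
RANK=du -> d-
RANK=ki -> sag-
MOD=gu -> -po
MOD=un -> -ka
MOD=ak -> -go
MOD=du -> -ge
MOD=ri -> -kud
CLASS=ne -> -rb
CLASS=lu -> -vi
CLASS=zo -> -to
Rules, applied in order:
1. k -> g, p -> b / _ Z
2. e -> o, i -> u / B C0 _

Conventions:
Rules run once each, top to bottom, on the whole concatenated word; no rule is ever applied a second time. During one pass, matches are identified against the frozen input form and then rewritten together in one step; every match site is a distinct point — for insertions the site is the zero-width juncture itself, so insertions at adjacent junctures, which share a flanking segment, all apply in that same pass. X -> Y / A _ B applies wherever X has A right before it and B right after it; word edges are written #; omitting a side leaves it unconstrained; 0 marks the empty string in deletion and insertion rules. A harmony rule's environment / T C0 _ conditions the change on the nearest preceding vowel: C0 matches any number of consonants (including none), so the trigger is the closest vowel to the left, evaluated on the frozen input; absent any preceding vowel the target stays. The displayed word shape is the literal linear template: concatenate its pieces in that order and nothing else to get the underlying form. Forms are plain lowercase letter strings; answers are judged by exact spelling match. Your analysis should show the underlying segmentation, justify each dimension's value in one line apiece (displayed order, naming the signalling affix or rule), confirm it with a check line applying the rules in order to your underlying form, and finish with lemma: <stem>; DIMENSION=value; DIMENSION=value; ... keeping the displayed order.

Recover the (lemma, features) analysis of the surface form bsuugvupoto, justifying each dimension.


underlying: bsu-ukvu-po-to
RANK=lu - signalled by the affix bsu-
MOD=gu - signalled by the affix -po
CLASS=zo - signalled by the affix -to
check: bsuukvupoto -> bsuugvupoto -> bsuugvupoto
lemma: ukvu; RANK=lu; MOD=gu; CLASS=zo


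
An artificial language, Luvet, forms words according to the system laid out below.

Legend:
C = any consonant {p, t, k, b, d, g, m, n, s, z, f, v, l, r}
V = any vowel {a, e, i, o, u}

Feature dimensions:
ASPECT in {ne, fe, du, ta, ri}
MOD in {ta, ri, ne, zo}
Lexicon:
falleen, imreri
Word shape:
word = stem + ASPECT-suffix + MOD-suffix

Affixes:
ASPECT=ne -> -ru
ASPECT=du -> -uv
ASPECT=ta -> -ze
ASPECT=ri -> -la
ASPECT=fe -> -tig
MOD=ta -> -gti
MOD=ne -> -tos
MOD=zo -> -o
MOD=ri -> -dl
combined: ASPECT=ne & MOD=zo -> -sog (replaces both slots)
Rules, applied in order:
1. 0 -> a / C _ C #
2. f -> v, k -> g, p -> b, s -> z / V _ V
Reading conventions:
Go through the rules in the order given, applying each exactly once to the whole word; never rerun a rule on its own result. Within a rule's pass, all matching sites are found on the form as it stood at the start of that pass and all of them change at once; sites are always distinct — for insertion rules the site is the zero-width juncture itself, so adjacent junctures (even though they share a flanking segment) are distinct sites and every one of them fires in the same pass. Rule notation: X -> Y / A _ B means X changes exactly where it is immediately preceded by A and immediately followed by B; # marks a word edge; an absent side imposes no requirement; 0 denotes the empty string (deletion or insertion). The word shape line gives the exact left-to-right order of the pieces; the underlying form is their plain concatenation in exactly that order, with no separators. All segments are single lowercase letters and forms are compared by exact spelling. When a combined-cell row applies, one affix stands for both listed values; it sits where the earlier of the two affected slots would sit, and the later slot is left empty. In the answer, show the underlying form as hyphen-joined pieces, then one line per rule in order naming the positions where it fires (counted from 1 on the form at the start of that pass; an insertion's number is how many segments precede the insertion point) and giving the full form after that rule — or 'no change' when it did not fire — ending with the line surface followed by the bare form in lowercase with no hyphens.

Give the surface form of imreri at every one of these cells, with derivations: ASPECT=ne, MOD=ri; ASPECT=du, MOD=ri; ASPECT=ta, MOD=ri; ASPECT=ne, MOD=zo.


cell ASPECT=ne, MOD=ri:
underlying: imreri-ru-dl
1. 0 -> a / C _ C #: inserts after position(s) 9: imrerirudal
2. f -> v, k -> g, p -> b, s -> z / V _ V: no change
surface: imrerirudal

cell ASPECT=du, MOD=ri:
underlying: imreri-uv-dl
1. 0 -> a / C _ C #: inserts after position(s) 9: imreriuvdal
2. f -> v, k -> g, p -> b, s -> z / V _ V: no change
surface: imreriuvdal

cell ASPECT=ta, MOD=ri:
underlying: imreri-ze-dl
1. 0 -> a / C _ C #: inserts after position(s) 9: imrerizedal
2. f -> v, k -> g, p -> b, s -> z / V _ V: no change
surface: imrerizedal

cell ASPECT=ne, MOD=zo:
underlying: imreri-sog
1. 0 -> a / C _ C #: no change
2. f -> v, k -> g, p -> b, s -> z / V _ V: fires at position(s) 7: imrerizog
surface: imrerizog


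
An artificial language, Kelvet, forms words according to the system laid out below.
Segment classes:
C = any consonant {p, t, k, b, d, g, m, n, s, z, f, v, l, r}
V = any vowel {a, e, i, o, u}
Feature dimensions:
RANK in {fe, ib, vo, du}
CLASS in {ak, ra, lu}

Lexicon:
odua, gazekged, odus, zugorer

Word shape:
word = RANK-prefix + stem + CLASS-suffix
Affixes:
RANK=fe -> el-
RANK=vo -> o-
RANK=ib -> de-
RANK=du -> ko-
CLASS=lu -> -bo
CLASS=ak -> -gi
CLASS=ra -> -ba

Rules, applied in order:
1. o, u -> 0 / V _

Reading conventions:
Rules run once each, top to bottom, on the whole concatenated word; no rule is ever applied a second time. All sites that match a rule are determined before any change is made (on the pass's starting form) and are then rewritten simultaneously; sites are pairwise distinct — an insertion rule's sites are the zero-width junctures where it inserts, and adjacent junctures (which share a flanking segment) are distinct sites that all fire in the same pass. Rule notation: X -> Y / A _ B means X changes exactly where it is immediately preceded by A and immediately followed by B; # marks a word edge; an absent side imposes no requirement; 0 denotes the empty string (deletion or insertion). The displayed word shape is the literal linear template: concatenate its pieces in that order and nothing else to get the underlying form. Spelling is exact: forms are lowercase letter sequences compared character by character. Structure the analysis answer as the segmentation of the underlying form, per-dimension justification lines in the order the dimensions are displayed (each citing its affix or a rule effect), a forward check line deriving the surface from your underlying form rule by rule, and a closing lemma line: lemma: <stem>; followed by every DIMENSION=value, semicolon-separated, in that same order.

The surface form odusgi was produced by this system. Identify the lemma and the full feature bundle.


underlying: o-odus-gi
RANK=vo - signalled by the affix o-
CLASS=ak - signalled by the affix -gi
check: oodusgi -> odusgi
lemma: odus; RANK=vo; CLASS=ak


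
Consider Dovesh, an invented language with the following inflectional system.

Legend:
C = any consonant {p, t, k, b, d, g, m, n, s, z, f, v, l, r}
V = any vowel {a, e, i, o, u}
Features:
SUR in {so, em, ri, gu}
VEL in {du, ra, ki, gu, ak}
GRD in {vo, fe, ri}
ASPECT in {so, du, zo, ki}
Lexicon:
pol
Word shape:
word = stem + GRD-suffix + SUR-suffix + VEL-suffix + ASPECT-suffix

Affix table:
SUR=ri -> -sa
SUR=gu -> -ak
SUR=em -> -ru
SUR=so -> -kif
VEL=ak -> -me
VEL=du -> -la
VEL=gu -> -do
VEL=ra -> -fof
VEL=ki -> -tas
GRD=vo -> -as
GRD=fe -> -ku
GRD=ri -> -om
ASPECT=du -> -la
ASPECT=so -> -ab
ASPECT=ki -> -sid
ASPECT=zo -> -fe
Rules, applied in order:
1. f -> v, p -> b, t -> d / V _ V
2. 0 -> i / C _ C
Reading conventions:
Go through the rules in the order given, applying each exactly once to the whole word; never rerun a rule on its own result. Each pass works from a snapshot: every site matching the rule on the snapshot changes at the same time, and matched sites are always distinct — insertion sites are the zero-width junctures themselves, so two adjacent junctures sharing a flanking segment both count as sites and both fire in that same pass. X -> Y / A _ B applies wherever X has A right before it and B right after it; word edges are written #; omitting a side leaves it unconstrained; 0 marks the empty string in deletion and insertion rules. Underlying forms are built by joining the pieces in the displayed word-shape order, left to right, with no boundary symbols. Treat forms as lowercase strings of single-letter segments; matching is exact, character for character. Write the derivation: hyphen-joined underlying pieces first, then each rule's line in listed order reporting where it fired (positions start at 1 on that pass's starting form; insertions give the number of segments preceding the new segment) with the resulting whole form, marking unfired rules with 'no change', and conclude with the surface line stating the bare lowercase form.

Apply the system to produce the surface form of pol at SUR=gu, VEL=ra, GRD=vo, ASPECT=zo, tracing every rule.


underlying: pol-as-ak-fof-fe
1. f -> v, p -> b, t -> d / V _ V: no change
2. 0 -> i / C _ C: inserts after position(s) 7, 10: polasakifofife
surface: polasakifofife


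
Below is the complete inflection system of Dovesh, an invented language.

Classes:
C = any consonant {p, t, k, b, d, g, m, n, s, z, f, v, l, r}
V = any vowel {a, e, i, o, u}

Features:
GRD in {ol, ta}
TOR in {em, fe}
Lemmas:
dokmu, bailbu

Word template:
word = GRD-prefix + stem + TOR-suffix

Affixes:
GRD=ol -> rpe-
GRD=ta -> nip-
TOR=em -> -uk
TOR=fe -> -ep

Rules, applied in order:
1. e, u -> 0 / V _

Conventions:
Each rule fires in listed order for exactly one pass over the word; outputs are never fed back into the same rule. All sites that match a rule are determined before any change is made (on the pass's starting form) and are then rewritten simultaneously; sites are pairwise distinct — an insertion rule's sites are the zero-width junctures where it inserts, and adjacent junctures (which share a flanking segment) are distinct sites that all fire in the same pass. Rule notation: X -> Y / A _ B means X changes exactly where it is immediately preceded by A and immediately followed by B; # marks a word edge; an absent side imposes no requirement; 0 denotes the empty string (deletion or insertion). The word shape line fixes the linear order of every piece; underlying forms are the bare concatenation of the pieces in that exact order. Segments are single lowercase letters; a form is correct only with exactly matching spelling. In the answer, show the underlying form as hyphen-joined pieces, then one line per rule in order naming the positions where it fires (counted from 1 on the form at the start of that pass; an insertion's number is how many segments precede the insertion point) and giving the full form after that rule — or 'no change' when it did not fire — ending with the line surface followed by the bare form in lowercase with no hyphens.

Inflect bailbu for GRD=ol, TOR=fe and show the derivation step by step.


underlying: rpe-bailbu-ep
1. e, u -> 0 / V _: fires at position(s) 10: rpebailbup
surface: rpebailbup
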